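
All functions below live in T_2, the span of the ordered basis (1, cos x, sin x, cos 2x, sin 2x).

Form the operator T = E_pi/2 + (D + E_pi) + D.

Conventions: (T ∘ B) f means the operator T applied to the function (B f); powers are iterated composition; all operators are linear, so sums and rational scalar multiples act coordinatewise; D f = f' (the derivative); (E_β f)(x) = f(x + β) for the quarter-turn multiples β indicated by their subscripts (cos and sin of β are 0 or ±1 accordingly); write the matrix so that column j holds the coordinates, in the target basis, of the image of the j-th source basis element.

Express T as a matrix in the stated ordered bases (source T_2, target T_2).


the matrix is [[2, 0, 0, 0, 0]; [0, -1, 3, 0, 0]; [0, -3, -1, 0, 0]; [0, 0, 0, 0, 4]; [0, 0, 0, -4, 0]] (rows listed top to bottom)

image of 1: 2
image of cos x: -cos x - 3sin x
image of sin x: 3cos x - sin x
image of cos 2x: -4sin 2x
image of sin 2x: 4cos 2x
each image's coordinates form column j of the matrix


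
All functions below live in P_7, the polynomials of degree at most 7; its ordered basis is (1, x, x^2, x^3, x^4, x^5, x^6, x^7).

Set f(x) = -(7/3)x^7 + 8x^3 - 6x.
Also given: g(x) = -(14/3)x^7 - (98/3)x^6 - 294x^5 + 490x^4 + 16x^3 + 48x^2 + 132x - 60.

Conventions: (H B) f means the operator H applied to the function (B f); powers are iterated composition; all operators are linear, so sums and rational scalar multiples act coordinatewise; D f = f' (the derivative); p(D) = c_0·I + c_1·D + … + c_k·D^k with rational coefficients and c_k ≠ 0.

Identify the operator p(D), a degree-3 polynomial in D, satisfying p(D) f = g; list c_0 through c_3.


p(D) = 2·I + 2·D + 3·D^2 − D^3, i.e. c_0 = 2, c_1 = 2, c_2 = 3, c_3 = -1

D^0 f = -(7/3)x^7 + 8x^3 - 6x
D^1 f = -(49/3)x^6 + 24x^2 - 6
D^2 f = -98x^5 + 48x
D^3 f = -490x^4 + 48
matching coefficients of g against c_0 f + c_1 Df + … from the top degree down determines the c_i
solution: c_0 = 2, c_1 = 2, c_2 = 3, c_3 = -1


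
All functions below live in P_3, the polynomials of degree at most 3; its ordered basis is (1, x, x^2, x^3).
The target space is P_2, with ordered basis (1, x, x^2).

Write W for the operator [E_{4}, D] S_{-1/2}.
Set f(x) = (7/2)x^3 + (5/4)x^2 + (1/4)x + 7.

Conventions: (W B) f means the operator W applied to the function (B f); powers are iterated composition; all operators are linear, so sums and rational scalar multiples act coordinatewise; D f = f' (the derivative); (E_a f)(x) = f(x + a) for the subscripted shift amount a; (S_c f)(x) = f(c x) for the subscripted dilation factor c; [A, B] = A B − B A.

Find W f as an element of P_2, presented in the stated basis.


S_{-1/2} f = -(7/16)x^3 + (5/16)x^2 - (1/8)x + 7
D S_{-1/2} f = -(21/16)x^2 + (5/8)x - 1/8
E_{4} D S_{-1/2} f = -(21/16)x^2 - (79/8)x - 149/8
E_{4} S_{-1/2} f = -(7/16)x^3 - (79/16)x^2 - (149/8)x - 33/2
D E_{4} S_{-1/2} f = -(21/16)x^2 - (79/8)x - 149/8
[E_{4}, D] S_{-1/2} f = 0

the result is g(x) = 0


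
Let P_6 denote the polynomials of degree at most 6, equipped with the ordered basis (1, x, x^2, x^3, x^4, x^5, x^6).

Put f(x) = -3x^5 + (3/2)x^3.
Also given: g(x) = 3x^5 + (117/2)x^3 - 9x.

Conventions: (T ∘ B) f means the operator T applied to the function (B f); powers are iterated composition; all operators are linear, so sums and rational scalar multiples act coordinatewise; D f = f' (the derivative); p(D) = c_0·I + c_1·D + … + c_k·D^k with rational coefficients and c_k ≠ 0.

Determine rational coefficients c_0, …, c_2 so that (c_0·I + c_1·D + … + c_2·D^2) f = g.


c_0 = -1, c_1 = 0, c_2 = -1

D^0 f = -3x^5 + (3/2)x^3
D^1 f = -15x^4 + (9/2)x^2
D^2 f = -60x^3 + 9x
matching coefficients of g against c_0 f + c_1 Df + … from the top degree down determines the c_i
solution: c_0 = -1, c_1 = 0, c_2 = -1


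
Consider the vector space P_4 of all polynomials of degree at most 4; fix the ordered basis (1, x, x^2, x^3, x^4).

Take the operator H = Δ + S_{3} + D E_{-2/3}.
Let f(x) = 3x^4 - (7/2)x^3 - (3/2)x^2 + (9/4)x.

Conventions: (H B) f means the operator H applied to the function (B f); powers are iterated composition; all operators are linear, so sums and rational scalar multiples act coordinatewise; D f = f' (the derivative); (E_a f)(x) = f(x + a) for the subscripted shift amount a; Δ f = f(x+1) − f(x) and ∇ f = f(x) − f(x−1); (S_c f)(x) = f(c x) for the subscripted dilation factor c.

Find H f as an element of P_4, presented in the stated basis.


Δ f = 12x^3 + (15/2)x^2 - (3/2)x + 1/4
S_{3} f = 243x^4 - (189/2)x^3 - (27/2)x^2 + (27/4)x
E_{-2/3} f = 3x^4 - (23/2)x^3 + (27/2)x^2 - (143/36)x - 29/54
D E_{-2/3} f = 12x^3 - (69/2)x^2 + 27x - 143/36
(Δ + S_{3} + D E_{-2/3}) f = 243x^4 - (141/2)x^3 - (81/2)x^2 + (129/4)x - 67/18

g(x) = 243x^4 - (141/2)x^3 - (81/2)x^2 + (129/4)x - 67/18


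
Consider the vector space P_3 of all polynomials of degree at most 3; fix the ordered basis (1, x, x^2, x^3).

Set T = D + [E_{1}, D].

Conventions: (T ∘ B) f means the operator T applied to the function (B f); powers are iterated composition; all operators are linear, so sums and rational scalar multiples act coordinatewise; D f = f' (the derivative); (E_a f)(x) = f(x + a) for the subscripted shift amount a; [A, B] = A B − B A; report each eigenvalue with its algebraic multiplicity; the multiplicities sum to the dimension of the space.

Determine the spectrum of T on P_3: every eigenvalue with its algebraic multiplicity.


λ = 0 (multiplicity 4)

image of 1: 0
image of x: 1
image of x^2: 2x
image of x^3: 3x^2
the matrix is upper triangular; its diagonal is (0, 0, 0, 0)
for a triangular matrix the eigenvalues are the diagonal entries, with algebraic multiplicity their repetition count


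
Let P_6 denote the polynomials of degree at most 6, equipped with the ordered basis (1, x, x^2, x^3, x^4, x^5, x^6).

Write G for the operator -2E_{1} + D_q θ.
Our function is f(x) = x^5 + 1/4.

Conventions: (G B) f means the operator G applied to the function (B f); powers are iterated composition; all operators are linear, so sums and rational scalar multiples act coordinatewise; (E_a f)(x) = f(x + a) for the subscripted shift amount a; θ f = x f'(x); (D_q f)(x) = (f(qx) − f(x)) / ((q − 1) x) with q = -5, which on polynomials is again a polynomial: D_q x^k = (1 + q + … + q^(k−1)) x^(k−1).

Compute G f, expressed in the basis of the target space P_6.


E_{1} f = x^5 + 5x^4 + 10x^3 + 10x^2 + 5x + 5/4
(-2E_{1}) f = -2x^5 - 10x^4 - 20x^3 - 20x^2 - 10x - 5/2
θ f = 5x^5
D_q θ f = 2605x^4
(-2E_{1} + D_q θ) f = -2x^5 + 2595x^4 - 20x^3 - 20x^2 - 10x - 5/2

g(x) = -2x^5 + 2595x^4 - 20x^3 - 20x^2 - 10x - 5/2


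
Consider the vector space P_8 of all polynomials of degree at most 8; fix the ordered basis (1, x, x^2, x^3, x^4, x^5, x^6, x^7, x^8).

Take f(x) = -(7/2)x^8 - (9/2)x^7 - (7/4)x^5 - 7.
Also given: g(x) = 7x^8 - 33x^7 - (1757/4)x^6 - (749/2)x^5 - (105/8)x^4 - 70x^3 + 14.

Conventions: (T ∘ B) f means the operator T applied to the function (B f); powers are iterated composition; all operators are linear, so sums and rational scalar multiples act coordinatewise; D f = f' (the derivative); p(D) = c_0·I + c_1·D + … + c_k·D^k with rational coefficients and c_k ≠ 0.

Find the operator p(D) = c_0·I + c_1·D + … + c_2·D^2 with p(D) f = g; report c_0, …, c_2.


D^0 f = -(7/2)x^8 - (9/2)x^7 - (7/4)x^5 - 7
D^1 f = -28x^7 - (63/2)x^6 - (35/4)x^4
D^2 f = -196x^6 - 189x^5 - 35x^3
matching coefficients of g against c_0 f + c_1 Df + … from the top degree down determines the c_i
solution: c_0 = -2, c_1 = 3/2, c_2 = 2

c_0 = -2, c_1 = 3/2, c_2 = 2


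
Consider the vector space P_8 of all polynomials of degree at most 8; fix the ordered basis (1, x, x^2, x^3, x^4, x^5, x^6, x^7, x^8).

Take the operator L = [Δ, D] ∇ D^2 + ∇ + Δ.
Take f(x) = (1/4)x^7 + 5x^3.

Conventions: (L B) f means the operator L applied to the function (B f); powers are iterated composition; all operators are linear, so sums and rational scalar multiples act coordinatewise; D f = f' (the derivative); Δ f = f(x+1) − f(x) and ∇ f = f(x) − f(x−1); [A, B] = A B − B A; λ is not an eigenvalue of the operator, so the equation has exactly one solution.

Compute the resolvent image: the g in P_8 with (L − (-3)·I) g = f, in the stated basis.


the image equals g(x) = (1/12)x^7 - (7/18)x^6 + (14/9)x^5 - (385/54)x^4 + (2095/81)x^3 - (10249/162)x^2 + (25496/243)x - 128717/1458

write g with unknown coordinates in the stated basis and equate coefficients in (L − (-3)·I) g = f
solving from the highest basis element down gives g = (1/12)x^7 - (7/18)x^6 + (14/9)x^5 - (385/54)x^4 + (2095/81)x^3 - (10249/162)x^2 + (25496/243)x - 128717/1458
check: L g = (7/6)x^6 - (14/3)x^5 + (385/18)x^4 - (1960/27)x^3 + (10249/54)x^2 - (25496/81)x + 128717/486
so L g − (-3)·g = (1/4)x^7 + 5x^3 = f ✓


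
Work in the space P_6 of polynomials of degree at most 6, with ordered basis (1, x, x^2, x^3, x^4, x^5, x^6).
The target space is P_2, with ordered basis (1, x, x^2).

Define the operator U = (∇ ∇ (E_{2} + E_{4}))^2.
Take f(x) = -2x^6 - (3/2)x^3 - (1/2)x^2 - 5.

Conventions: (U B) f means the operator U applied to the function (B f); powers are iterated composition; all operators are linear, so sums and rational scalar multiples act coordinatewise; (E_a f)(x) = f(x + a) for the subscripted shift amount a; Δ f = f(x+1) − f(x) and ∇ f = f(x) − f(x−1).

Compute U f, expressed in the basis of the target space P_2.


E_{2} f = -2x^6 - 24x^5 - 120x^4 - (643/2)x^3 - (979/2)x^2 - 404x - 147
E_{4} f = -2x^6 - 48x^5 - 480x^4 - (5123/2)x^3 - (15397/2)x^2 - 12364x - 8301
(E_{2} + E_{4}) f = -4x^6 - 72x^5 - 600x^4 - 2883x^3 - 8188x^2 - 12768x - 8448
∇ (E_{2} + E_{4}) f = -24x^5 - 300x^4 - 1760x^3 - 5709x^2 - 9791x - 6931
∇ ∇ (E_{2} + E_{4}) f = -120x^4 - 960x^3 - 3720x^2 - 7218x - 5566
E_{2} (∇ ∇ (E_{2} + E_{4})) f = -120x^4 - 1920x^3 - 12360x^2 - 37458x - 44482
E_{4} (∇ ∇ (E_{2} + E_{4})) f = -120x^4 - 2880x^3 - 26760x^2 - 113778x - 186118
(E_{2} + E_{4}) (∇ ∇ (E_{2} + E_{4})) f = -240x^4 - 4800x^3 - 39120x^2 - 151236x - 230600
∇ (E_{2} + E_{4}) (∇ ∇ (E_{2} + E_{4})) f = -960x^3 - 12960x^2 - 64800x - 116676
∇ ∇ (E_{2} + E_{4}) (∇ ∇ (E_{2} + E_{4})) f = -2880x^2 - 23040x - 52800

the result is g(x) = -2880x^2 - 23040x - 52800


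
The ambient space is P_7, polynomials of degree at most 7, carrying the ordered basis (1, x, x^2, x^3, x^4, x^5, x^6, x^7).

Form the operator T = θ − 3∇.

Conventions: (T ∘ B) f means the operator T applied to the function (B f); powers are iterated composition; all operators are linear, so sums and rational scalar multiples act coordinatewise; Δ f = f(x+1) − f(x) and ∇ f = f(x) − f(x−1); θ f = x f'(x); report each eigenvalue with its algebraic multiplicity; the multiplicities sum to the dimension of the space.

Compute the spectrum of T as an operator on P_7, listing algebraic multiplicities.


λ = 0 (multiplicity 1), λ = 1 (multiplicity 1), λ = 2 (multiplicity 1), λ = 3 (multiplicity 1), λ = 4 (multiplicity 1), λ = 5 (multiplicity 1), λ = 6 (multiplicity 1), λ = 7 (multiplicity 1)

image of 1: 0
image of x: x - 3
image of x^2: 2x^2 - 6x + 3
image of x^3: 3x^3 - 9x^2 + 9x - 3
image of x^4: 4x^4 - 12x^3 + 18x^2 - 12x + 3
image of x^5: 5x^5 - 15x^4 + 30x^3 - 30x^2 + 15x - 3
image of x^6: 6x^6 - 18x^5 + 45x^4 - 60x^3 + 45x^2 - 18x + 3
image of x^7: 7x^7 - 21x^6 + 63x^5 - 105x^4 + 105x^3 - 63x^2 + 21x - 3
the matrix is upper triangular; its diagonal is (0, 1, 2, 3, 4, 5, 6, 7)
for a triangular matrix the eigenvalues are the diagonal entries, with algebraic multiplicity their repetition count


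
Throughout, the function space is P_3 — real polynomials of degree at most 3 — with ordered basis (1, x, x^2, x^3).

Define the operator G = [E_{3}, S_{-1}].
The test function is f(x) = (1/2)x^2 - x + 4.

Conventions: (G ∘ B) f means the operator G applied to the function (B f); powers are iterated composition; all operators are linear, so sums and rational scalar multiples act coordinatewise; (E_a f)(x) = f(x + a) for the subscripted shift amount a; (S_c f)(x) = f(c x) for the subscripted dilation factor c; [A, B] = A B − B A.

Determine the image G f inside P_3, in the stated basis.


S_{-1} f = (1/2)x^2 + x + 4
E_{3} S_{-1} f = (1/2)x^2 + 4x + 23/2
E_{3} f = (1/2)x^2 + 2x + 11/2
S_{-1} E_{3} f = (1/2)x^2 - 2x + 11/2
[E_{3}, S_{-1}] f = 6x + 6

g(x) = 6x + 6


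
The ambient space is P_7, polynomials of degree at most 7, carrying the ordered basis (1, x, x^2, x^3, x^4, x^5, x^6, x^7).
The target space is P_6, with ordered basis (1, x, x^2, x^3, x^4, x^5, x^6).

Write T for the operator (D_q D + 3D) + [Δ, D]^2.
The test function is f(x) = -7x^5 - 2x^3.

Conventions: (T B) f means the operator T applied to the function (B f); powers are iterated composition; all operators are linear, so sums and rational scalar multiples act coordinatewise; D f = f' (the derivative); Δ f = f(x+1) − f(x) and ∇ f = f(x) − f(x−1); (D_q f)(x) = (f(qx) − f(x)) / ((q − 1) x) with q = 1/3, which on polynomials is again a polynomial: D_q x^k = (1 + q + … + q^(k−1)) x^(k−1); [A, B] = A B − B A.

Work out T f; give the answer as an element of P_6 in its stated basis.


the result is g(x) = -105x^4 - (1400/27)x^3 - 18x^2 - 8x

D f = -35x^4 - 6x^2
D_q D f = -(1400/27)x^3 - 8x
D f = -35x^4 - 6x^2
(3D) f = -105x^4 - 18x^2
(D_q D + 3D) f = -105x^4 - (1400/27)x^3 - 18x^2 - 8x
D f = -35x^4 - 6x^2
Δ D f = -140x^3 - 210x^2 - 152x - 41
Δ f = -35x^4 - 70x^3 - 76x^2 - 41x - 9
D Δ f = -140x^3 - 210x^2 - 152x - 41
[Δ, D] f = 0
D [Δ, D] f = 0
Δ D [Δ, D] f = 0
Δ [Δ, D] f = 0
D Δ [Δ, D] f = 0
[Δ, D] [Δ, D] f = 0
((D_q D + 3D) + [Δ, D]^2) f = -105x^4 - (1400/27)x^3 - 18x^2 - 8x


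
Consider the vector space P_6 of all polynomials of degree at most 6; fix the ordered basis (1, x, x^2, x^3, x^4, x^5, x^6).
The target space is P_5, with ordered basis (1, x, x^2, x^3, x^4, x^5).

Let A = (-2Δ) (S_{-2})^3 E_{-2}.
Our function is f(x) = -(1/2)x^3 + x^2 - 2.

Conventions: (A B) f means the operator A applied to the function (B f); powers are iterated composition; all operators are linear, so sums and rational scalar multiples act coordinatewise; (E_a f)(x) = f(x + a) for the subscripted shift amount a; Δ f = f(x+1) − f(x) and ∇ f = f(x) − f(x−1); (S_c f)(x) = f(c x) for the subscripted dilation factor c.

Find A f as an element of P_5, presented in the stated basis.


the result is g(x) = -1536x^2 - 2560x - 1184

E_{-2} f = -(1/2)x^3 + 4x^2 - 10x + 6
S_{-2} E_{-2} f = 4x^3 + 16x^2 + 20x + 6
S_{-2} S_{-2} E_{-2} f = -32x^3 + 64x^2 - 40x + 6
S_{-2} S_{-2} S_{-2} E_{-2} f = 256x^3 + 256x^2 + 80x + 6
Δ (S_{-2})^3 E_{-2} f = 768x^2 + 1280x + 592
(-2Δ) (S_{-2})^3 E_{-2} f = -1536x^2 - 2560x - 1184


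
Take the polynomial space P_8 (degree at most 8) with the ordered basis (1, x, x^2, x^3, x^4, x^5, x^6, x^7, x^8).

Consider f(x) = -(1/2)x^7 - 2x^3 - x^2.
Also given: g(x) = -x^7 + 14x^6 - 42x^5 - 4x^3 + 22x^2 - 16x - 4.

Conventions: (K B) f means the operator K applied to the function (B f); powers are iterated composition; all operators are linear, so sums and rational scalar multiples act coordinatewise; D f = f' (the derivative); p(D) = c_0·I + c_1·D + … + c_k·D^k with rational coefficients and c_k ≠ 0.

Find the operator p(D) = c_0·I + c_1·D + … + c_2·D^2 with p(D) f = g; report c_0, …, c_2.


c_0 = 2, c_1 = -4, c_2 = 2

D^0 f = -(1/2)x^7 - 2x^3 - x^2
D^1 f = -(7/2)x^6 - 6x^2 - 2x
D^2 f = -21x^5 - 12x - 2
matching coefficients of g against c_0 f + c_1 Df + … from the top degree down determines the c_i
solution: c_0 = 2, c_1 = -4, c_2 = 2


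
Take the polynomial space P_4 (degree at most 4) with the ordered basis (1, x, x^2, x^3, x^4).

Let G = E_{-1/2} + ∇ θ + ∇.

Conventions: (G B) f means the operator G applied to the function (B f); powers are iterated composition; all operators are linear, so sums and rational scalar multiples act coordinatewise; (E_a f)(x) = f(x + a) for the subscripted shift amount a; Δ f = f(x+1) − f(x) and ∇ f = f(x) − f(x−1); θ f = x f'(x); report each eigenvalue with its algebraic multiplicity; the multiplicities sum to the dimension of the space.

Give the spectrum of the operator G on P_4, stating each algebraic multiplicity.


λ = 1 (multiplicity 5)

image of 1: 1
image of x: x + 3/2
image of x^2: x^2 + 5x - 11/4
image of x^3: x^3 + (21/2)x^2 - (45/4)x + 31/8
image of x^4: x^4 + 18x^3 - (57/2)x^2 + (39/2)x - 79/16
the matrix is upper triangular; its diagonal is (1, 1, 1, 1, 1)
for a triangular matrix the eigenvalues are the diagonal entries, with algebraic multiplicity their repetition count


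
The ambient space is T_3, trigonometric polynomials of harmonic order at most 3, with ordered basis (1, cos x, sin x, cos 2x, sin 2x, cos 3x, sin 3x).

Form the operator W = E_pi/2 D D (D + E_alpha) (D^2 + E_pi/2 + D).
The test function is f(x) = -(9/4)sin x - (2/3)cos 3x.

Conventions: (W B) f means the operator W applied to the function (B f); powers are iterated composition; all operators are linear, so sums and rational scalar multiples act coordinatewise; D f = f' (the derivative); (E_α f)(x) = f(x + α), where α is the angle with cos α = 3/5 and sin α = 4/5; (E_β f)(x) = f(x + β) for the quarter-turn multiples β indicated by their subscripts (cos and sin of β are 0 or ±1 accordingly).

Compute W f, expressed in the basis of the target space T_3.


the result is g(x) = -(189/20)cos x + (27/20)sin x - (4806/25)cos 3x + (258/25)sin 3x

D f = -(9/4)cos x + 2sin 3x
D D f = (9/4)sin x + 6cos 3x
E_pi/2 f = -(9/4)cos x - (2/3)sin 3x
D f = -(9/4)cos x + 2sin 3x
(D^2 + E_pi/2 + D) f = -(9/2)cos x + (9/4)sin x + 6cos 3x + (4/3)sin 3x
D (D^2 + E_pi/2 + D) f = (9/4)cos x + (9/2)sin x + 4cos 3x - 18sin 3x
E_alpha (D^2 + E_pi/2 + D) f = -(9/10)cos x + (99/20)sin x - (386/75)cos 3x - (84/25)sin 3x
(D + E_alpha) (D^2 + E_pi/2 + D) f = (27/20)cos x + (189/20)sin x - (86/75)cos 3x - (534/25)sin 3x
D (D + E_alpha) (D^2 + E_pi/2 + D) f = (189/20)cos x - (27/20)sin x - (1602/25)cos 3x + (86/25)sin 3x
D D (D + E_alpha) (D^2 + E_pi/2 + D) f = -(27/20)cos x - (189/20)sin x + (258/25)cos 3x + (4806/25)sin 3x
E_pi/2 D D (D + E_alpha) (D^2 + E_pi/2 + D) f = -(189/20)cos x + (27/20)sin x - (4806/25)cos 3x + (258/25)sin 3x


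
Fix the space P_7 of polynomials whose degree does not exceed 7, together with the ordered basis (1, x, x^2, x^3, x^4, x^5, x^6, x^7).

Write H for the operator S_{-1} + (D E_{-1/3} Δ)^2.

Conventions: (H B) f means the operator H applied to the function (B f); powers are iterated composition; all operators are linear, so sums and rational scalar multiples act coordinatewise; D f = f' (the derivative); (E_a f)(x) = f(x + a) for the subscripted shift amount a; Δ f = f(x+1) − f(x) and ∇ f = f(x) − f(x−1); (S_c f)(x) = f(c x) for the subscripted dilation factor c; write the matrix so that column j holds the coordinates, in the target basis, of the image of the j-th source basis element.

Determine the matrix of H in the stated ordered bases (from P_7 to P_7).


the matrix is [[1, 0, 0, 0, 24, 40, 100, 1540/9]; [0, -1, 0, 0, 0, 120, 240, 700]; [0, 0, 1, 0, 0, 0, 360, 840]; [0, 0, 0, -1, 0, 0, 0, 840]; [0, 0, 0, 0, 1, 0, 0, 0]; [0, 0, 0, 0, 0, -1, 0, 0]; [0, 0, 0, 0, 0, 0, 1, 0]; [0, 0, 0, 0, 0, 0, 0, -1]] (rows listed top to bottom)

image of 1: 1
image of x: -x
image of x^2: x^2
image of x^3: -x^3
image of x^4: x^4 + 24
image of x^5: -x^5 + 120x + 40
image of x^6: x^6 + 360x^2 + 240x + 100
image of x^7: -x^7 + 840x^3 + 840x^2 + 700x + 1540/9
each image's coordinates form column j of the matrix


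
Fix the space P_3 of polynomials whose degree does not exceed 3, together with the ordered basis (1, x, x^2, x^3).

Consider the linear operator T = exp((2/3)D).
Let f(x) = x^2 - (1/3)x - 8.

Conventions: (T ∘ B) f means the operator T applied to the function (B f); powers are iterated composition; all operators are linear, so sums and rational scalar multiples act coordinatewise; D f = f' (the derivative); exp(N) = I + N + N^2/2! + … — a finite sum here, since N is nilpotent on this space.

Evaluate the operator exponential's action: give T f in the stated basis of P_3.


the result is g(x) = x^2 + x - 70/9

order-1 term: (4/3)x - 2/9
order-2 term: 4/9
the series for exp((2/3)D) f terminates at order 2
exp((2/3)D) f = x^2 + x - 70/9


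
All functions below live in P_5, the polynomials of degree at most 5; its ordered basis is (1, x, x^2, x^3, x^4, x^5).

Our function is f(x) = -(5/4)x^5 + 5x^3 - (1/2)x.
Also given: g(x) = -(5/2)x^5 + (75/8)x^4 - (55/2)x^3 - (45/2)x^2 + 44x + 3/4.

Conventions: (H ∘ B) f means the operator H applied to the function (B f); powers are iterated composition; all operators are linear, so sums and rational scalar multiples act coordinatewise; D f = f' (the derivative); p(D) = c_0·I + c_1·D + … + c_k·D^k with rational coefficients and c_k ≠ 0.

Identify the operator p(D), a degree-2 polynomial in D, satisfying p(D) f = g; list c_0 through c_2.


D^0 f = -(5/4)x^5 + 5x^3 - (1/2)x
D^1 f = -(25/4)x^4 + 15x^2 - 1/2
D^2 f = -25x^3 + 30x
matching coefficients of g against c_0 f + c_1 Df + … from the top degree down determines the c_i
solution: c_0 = 2, c_1 = -3/2, c_2 = 3/2

p(D) = 2·I − (3/2)·D + (3/2)·D^2, i.e. c_0 = 2, c_1 = -3/2, c_2 = 3/2


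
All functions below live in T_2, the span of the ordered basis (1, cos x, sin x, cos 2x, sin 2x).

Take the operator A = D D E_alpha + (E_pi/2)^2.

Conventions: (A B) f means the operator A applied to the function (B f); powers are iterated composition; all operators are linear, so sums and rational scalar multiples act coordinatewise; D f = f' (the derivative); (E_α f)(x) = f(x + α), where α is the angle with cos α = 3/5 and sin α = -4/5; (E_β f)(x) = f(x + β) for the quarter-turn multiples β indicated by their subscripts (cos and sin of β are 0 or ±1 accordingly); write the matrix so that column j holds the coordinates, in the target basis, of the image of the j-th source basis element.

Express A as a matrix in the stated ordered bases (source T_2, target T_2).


image of 1: 1
image of cos x: -(8/5)cos x - (4/5)sin x
image of sin x: (4/5)cos x - (8/5)sin x
image of cos 2x: (53/25)cos 2x - (96/25)sin 2x
image of sin 2x: (96/25)cos 2x + (53/25)sin 2x
each image's coordinates form column j of the matrix

the matrix is [[1, 0, 0, 0, 0]; [0, -8/5, 4/5, 0, 0]; [0, -4/5, -8/5, 0, 0]; [0, 0, 0, 53/25, 96/25]; [0, 0, 0, -96/25, 53/25]] (rows listed top to bottom)


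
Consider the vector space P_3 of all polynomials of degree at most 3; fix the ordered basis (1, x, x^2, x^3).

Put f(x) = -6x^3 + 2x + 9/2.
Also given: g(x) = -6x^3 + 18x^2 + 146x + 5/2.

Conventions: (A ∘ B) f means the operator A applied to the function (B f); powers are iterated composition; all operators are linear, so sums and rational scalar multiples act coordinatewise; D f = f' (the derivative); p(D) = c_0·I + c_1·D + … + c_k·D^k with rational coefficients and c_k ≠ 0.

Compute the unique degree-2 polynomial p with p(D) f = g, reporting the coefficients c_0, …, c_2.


D^0 f = -6x^3 + 2x + 9/2
D^1 f = -18x^2 + 2
D^2 f = -36x
matching coefficients of g against c_0 f + c_1 Df + … from the top degree down determines the c_i
solution: c_0 = 1, c_1 = -1, c_2 = -4

p(D) = I − D − 4·D^2, i.e. c_0 = 1, c_1 = -1, c_2 = -4


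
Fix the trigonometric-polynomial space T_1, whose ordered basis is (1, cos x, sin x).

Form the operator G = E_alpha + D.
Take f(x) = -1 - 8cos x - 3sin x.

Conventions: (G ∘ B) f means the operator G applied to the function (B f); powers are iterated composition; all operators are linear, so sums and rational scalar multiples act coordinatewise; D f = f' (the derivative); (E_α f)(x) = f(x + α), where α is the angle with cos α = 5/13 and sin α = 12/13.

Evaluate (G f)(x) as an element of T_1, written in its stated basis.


the image equals g(x) = -1 - (115/13)cos x + (185/13)sin x

E_alpha f = -1 - (76/13)cos x + (81/13)sin x
D f = -3cos x + 8sin x
(E_alpha + D) f = -1 - (115/13)cos x + (185/13)sin x


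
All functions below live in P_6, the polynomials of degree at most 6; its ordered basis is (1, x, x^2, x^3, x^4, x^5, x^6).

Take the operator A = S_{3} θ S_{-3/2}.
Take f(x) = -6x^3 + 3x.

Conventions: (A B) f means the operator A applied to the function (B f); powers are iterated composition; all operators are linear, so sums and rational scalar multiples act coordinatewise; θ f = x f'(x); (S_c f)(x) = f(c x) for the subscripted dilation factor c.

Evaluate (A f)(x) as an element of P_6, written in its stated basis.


g(x) = (6561/4)x^3 - (27/2)x

S_{-3/2} f = (81/4)x^3 - (9/2)x
θ S_{-3/2} f = (243/4)x^3 - (9/2)x
S_{3} θ S_{-3/2} f = (6561/4)x^3 - (27/2)x


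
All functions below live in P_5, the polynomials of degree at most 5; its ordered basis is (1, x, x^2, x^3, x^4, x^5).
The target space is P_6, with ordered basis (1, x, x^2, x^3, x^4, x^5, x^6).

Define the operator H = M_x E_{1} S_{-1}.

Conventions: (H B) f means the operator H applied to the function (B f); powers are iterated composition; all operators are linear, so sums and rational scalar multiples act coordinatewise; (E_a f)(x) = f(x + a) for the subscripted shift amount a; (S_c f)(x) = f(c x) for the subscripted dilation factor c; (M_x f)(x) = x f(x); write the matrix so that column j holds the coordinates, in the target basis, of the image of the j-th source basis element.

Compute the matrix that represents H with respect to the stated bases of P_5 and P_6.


image of 1: x
image of x: -x^2 - x
image of x^2: x^3 + 2x^2 + x
image of x^3: -x^4 - 3x^3 - 3x^2 - x
image of x^4: x^5 + 4x^4 + 6x^3 + 4x^2 + x
image of x^5: -x^6 - 5x^5 - 10x^4 - 10x^3 - 5x^2 - x
each image's coordinates form column j of the matrix

the matrix is [[0, 0, 0, 0, 0, 0]; [1, -1, 1, -1, 1, -1]; [0, -1, 2, -3, 4, -5]; [0, 0, 1, -3, 6, -10]; [0, 0, 0, -1, 4, -10]; [0, 0, 0, 0, 1, -5]; [0, 0, 0, 0, 0, -1]] (rows listed top to bottom)


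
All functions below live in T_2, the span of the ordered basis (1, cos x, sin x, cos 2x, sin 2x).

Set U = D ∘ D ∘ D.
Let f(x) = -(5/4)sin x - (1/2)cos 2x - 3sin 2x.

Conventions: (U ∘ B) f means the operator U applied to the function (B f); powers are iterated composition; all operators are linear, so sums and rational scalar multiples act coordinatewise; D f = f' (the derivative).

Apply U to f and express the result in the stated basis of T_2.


g(x) = (5/4)cos x + 24cos 2x - 4sin 2x

D f = -(5/4)cos x - 6cos 2x + sin 2x
D D f = (5/4)sin x + 2cos 2x + 12sin 2x
D D D f = (5/4)cos x + 24cos 2x - 4sin 2x


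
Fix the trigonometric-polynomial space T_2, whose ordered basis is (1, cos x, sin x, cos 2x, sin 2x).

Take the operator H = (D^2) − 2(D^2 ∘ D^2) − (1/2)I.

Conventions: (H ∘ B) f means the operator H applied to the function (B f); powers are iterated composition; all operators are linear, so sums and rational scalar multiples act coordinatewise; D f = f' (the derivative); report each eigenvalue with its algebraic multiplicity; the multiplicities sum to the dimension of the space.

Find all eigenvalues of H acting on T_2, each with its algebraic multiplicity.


λ = -73/2 (multiplicity 2), λ = -7/2 (multiplicity 2), λ = -1/2 (multiplicity 1)

image of 1: -1/2
image of cos x: -(7/2)cos x
image of sin x: -(7/2)sin x
image of cos 2x: -(73/2)cos 2x
image of sin 2x: -(73/2)sin 2x
the matrix is diagonal; its diagonal is (-1/2, -7/2, -7/2, -73/2, -73/2)
for a triangular matrix the eigenvalues are the diagonal entries, with algebraic multiplicity their repetition count


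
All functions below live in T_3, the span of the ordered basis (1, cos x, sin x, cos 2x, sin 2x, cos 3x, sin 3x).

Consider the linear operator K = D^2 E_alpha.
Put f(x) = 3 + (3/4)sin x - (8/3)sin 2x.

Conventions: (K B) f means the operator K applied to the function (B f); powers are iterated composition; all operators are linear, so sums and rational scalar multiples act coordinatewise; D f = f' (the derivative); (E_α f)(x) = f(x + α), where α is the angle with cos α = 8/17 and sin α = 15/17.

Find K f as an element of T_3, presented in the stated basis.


E_alpha f = 3 + (45/68)cos x + (6/17)sin x - (640/289)cos 2x + (1288/867)sin 2x
D E_alpha f = (6/17)cos x - (45/68)sin x + (2576/867)cos 2x + (1280/289)sin 2x
D D E_alpha f = -(45/68)cos x - (6/17)sin x + (2560/289)cos 2x - (5152/867)sin 2x

g(x) = -(45/68)cos x - (6/17)sin x + (2560/289)cos 2x - (5152/867)sin 2x


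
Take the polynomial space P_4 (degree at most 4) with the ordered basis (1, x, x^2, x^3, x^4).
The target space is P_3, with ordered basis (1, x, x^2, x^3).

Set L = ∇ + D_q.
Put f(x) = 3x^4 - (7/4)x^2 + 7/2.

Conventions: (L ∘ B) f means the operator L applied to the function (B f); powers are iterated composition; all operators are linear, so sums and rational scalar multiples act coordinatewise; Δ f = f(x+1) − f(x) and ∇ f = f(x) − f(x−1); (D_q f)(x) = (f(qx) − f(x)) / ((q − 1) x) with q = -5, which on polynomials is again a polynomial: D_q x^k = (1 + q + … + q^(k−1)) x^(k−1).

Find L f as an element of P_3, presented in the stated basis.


∇ f = 12x^3 - 18x^2 + (17/2)x - 5/4
D_q f = -312x^3 + 7x
(∇ + D_q) f = -300x^3 - 18x^2 + (31/2)x - 5/4

the image equals g(x) = -300x^3 - 18x^2 + (31/2)x - 5/4


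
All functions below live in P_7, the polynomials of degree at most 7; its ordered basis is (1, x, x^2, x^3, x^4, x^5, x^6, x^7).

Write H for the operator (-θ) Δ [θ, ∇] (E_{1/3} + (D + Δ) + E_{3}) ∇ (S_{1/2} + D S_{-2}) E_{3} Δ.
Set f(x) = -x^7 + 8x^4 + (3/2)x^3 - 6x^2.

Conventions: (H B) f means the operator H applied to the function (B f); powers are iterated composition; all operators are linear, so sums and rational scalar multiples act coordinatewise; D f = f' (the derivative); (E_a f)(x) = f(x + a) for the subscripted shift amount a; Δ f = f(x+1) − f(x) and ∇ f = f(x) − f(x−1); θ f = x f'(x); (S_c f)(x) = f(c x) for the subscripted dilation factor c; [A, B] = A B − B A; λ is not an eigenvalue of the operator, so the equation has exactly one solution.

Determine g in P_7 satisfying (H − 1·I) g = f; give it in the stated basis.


write g with unknown coordinates in the stated basis and equate coefficients in (H − 1·I) g = f
solving from the highest basis element down gives g = x^7 - 8x^4 + (309/4)x^3 + 646491x^2 - (95935/2)x
check: H g = (315/4)x^3 + 646485x^2 - (95935/2)x
so H g − 1·g = -x^7 + 8x^4 + (3/2)x^3 - 6x^2 = f ✓

the result is g(x) = x^7 - 8x^4 + (309/4)x^3 + 646491x^2 - (95935/2)x


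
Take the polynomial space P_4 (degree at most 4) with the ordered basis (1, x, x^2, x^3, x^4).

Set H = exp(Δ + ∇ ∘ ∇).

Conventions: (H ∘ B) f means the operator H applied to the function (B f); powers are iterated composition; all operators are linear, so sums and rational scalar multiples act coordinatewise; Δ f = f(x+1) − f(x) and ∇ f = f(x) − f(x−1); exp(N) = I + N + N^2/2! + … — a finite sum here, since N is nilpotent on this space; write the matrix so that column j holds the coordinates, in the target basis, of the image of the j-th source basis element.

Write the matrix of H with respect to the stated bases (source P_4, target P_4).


the matrix is [[1, 1, 4, 5, 41]; [0, 1, 2, 12, 20]; [0, 0, 1, 3, 24]; [0, 0, 0, 1, 4]; [0, 0, 0, 0, 1]] (rows listed top to bottom)

image of 1: 1
image of x: x + 1
image of x^2: x^2 + 2x + 4
image of x^3: x^3 + 3x^2 + 12x + 5
image of x^4: x^4 + 4x^3 + 24x^2 + 20x + 41
each image's coordinates form column j of the matrix


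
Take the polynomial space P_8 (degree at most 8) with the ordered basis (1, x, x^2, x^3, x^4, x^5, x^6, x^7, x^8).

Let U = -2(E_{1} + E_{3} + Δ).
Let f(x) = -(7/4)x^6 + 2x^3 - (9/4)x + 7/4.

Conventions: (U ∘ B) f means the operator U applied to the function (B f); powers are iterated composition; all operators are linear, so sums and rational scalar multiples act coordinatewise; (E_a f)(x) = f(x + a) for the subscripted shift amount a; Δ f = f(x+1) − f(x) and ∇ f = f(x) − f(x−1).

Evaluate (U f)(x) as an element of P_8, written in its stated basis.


E_{1} f = -(7/4)x^6 - (21/2)x^5 - (105/4)x^4 - 33x^3 - (81/4)x^2 - (27/4)x - 1/4
E_{3} f = -(7/4)x^6 - (63/2)x^5 - (945/4)x^4 - 943x^3 - (8433/4)x^2 - (9999/4)x - 4907/4
Δ f = -(21/2)x^5 - (105/4)x^4 - 35x^3 - (81/4)x^2 - (9/2)x - 2
(E_{1} + E_{3} + Δ) f = -(7/2)x^6 - (105/2)x^5 - (1155/4)x^4 - 1011x^3 - (8595/4)x^2 - 2511x - 1229
(-2(E_{1} + E_{3} + Δ)) f = 7x^6 + 105x^5 + (1155/2)x^4 + 2022x^3 + (8595/2)x^2 + 5022x + 2458

g(x) = 7x^6 + 105x^5 + (1155/2)x^4 + 2022x^3 + (8595/2)x^2 + 5022x + 2458


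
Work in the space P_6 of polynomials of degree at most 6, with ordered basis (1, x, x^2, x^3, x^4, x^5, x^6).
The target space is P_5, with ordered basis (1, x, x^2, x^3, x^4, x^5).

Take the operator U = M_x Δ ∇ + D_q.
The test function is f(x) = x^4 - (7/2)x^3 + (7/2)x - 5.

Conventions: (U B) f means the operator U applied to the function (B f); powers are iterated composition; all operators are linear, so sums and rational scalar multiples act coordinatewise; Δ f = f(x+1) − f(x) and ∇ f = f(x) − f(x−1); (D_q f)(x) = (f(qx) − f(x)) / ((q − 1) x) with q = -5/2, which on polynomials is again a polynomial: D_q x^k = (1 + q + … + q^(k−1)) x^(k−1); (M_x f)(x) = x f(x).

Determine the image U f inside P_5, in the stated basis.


∇ f = 4x^3 - (33/2)x^2 + (29/2)x - 1
Δ ∇ f = 12x^2 - 21x + 2
M_x Δ ∇ f = 12x^3 - 21x^2 + 2x
D_q f = -(87/8)x^3 - (133/8)x^2 + 7/2
(M_x Δ ∇ + D_q) f = (9/8)x^3 - (301/8)x^2 + 2x + 7/2

the image equals g(x) = (9/8)x^3 - (301/8)x^2 + 2x + 7/2


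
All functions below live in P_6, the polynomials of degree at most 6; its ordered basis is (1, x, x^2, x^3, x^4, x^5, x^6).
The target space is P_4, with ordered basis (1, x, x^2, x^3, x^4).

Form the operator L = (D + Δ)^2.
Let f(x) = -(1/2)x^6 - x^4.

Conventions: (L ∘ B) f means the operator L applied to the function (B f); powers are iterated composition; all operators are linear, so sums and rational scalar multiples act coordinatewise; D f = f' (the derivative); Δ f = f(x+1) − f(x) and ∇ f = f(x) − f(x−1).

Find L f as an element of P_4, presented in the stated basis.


the image equals g(x) = -60x^4 - 120x^3 - 213x^2 - 168x - 59

D f = -3x^5 - 4x^3
Δ f = -3x^5 - (15/2)x^4 - 14x^3 - (27/2)x^2 - 7x - 3/2
(D + Δ) f = -6x^5 - (15/2)x^4 - 18x^3 - (27/2)x^2 - 7x - 3/2
D (D + Δ) f = -30x^4 - 30x^3 - 54x^2 - 27x - 7
Δ (D + Δ) f = -30x^4 - 90x^3 - 159x^2 - 141x - 52
(D + Δ) (D + Δ) f = -60x^4 - 120x^3 - 213x^2 - 168x - 59


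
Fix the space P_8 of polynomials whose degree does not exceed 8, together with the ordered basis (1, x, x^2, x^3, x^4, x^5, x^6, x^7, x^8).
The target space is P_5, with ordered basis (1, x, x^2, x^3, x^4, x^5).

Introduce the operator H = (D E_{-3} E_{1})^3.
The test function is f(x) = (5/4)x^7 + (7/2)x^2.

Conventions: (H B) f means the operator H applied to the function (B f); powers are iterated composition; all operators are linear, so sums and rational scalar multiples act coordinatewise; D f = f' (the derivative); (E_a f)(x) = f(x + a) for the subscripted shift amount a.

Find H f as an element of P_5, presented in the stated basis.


the image equals g(x) = (525/2)x^4 - 6300x^3 + 56700x^2 - 226800x + 340200

E_{1} f = (5/4)x^7 + (35/4)x^6 + (105/4)x^5 + (175/4)x^4 + (175/4)x^3 + (119/4)x^2 + (63/4)x + 19/4
E_{-3} E_{1} f = (5/4)x^7 - (35/2)x^6 + 105x^5 - 350x^4 + 700x^3 - (1673/2)x^2 + 546x - 146
D E_{-3} E_{1} f = (35/4)x^6 - 105x^5 + 525x^4 - 1400x^3 + 2100x^2 - 1673x + 546
E_{1} (D E_{-3} E_{1}) f = (35/4)x^6 - (105/2)x^5 + (525/4)x^4 - 175x^3 + (525/4)x^2 - (91/2)x + 7/4
E_{-3} E_{1} (D E_{-3} E_{1}) f = (35/4)x^6 - 210x^5 + 2100x^4 - 11200x^3 + 33600x^2 - 53753x + 35812
D E_{-3} E_{1} (D E_{-3} E_{1}) f = (105/2)x^5 - 1050x^4 + 8400x^3 - 33600x^2 + 67200x - 53753
E_{1} (D E_{-3} E_{1}) (D E_{-3} E_{1}) f = (105/2)x^5 - (1575/2)x^4 + 4725x^3 - 14175x^2 + (42525/2)x - 25501/2
E_{-3} E_{1} (D E_{-3} E_{1}) (D E_{-3} E_{1}) f = (105/2)x^5 - 1575x^4 + 18900x^3 - 113400x^2 + 340200x - 408233
D E_{-3} E_{1} (D E_{-3} E_{1}) (D E_{-3} E_{1}) f = (525/2)x^4 - 6300x^3 + 56700x^2 - 226800x + 340200


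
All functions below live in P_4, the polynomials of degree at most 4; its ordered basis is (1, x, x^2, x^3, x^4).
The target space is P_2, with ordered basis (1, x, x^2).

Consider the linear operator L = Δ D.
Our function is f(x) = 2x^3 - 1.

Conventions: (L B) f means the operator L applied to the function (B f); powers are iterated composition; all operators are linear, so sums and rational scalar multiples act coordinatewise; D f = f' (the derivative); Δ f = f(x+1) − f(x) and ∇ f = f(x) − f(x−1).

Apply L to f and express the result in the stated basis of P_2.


g(x) = 12x + 6

D f = 6x^2
Δ D f = 12x + 6


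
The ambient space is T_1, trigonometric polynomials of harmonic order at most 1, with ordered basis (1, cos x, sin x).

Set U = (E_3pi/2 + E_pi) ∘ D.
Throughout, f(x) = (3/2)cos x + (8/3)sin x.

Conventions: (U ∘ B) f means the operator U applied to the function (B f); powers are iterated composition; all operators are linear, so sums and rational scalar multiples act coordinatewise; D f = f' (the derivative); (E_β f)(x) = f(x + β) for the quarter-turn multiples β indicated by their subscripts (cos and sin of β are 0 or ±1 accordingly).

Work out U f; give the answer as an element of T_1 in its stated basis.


D f = (8/3)cos x - (3/2)sin x
E_3pi/2 D f = (3/2)cos x + (8/3)sin x
E_pi D f = -(8/3)cos x + (3/2)sin x
(E_3pi/2 + E_pi) D f = -(7/6)cos x + (25/6)sin x

the image equals g(x) = -(7/6)cos x + (25/6)sin x


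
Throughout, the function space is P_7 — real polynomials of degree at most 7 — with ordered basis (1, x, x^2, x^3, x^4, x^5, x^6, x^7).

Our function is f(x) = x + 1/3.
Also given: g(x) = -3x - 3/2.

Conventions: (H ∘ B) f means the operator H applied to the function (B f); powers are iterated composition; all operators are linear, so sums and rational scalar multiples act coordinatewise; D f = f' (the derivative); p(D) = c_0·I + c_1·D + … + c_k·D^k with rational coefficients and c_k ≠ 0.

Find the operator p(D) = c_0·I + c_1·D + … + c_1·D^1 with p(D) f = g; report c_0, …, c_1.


p(D) = -3·I − (1/2)·D, i.e. c_0 = -3, c_1 = -1/2

D^0 f = x + 1/3
D^1 f = 1
matching coefficients of g against c_0 f + c_1 Df + … from the top degree down determines the c_i
solution: c_0 = -3, c_1 = -1/2


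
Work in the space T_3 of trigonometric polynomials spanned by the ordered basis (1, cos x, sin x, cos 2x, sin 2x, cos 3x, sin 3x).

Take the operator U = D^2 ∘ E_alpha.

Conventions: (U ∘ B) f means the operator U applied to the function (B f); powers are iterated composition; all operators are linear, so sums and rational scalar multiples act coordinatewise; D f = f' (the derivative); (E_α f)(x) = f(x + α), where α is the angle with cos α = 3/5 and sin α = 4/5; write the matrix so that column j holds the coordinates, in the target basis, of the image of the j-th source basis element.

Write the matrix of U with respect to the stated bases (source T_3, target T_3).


the matrix is [[0, 0, 0, 0, 0, 0, 0]; [0, -3/5, -4/5, 0, 0, 0, 0]; [0, 4/5, -3/5, 0, 0, 0, 0]; [0, 0, 0, 28/25, -96/25, 0, 0]; [0, 0, 0, 96/25, 28/25, 0, 0]; [0, 0, 0, 0, 0, 1053/125, -396/125]; [0, 0, 0, 0, 0, 396/125, 1053/125]] (rows listed top to bottom)

image of 1: 0
image of cos x: -(3/5)cos x + (4/5)sin x
image of sin x: -(4/5)cos x - (3/5)sin x
image of cos 2x: (28/25)cos 2x + (96/25)sin 2x
image of sin 2x: -(96/25)cos 2x + (28/25)sin 2x
image of cos 3x: (1053/125)cos 3x + (396/125)sin 3x
image of sin 3x: -(396/125)cos 3x + (1053/125)sin 3x
each image's coordinates form column j of the matrix


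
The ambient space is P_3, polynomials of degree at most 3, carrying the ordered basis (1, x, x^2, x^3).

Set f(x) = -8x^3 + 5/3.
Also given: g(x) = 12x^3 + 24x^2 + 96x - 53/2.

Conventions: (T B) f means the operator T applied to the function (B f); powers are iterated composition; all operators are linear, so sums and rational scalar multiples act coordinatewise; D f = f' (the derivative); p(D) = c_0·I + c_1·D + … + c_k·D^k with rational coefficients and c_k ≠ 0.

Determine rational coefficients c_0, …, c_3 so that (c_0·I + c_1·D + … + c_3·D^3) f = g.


D^0 f = -8x^3 + 5/3
D^1 f = -24x^2
D^2 f = -48x
D^3 f = -48
matching coefficients of g against c_0 f + c_1 Df + … from the top degree down determines the c_i
solution: c_0 = -3/2, c_1 = -1, c_2 = -2, c_3 = 1/2

c_0 = -3/2, c_1 = -1, c_2 = -2, c_3 = 1/2
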